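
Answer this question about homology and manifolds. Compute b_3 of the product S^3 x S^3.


Each S^d has Poincare polynomial 1 + t^d.
The product S^3 x S^3 has Poincare polynomial prod(1+t^d_i).
Expanding: b_0=1, b_3=2, b_6=1.
b_3 = 2

2


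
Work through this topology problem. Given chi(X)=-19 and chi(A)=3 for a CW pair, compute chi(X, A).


Relative Euler characteristic: chi(X, A) = chi(X) - chi(A).
= -19 - (3) = -22

-22


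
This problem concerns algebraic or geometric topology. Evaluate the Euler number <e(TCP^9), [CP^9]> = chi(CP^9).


For any closed oriented manifold, <e(TM),[M]> = chi(M).
chi(CP^9) = 9+1 = 10

10


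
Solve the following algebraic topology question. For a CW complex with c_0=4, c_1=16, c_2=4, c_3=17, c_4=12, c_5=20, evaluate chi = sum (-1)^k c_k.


chi = sum_k (-1)^k c_k.
= (-1)^0*4 + (-1)^1*16 + (-1)^2*4 + (-1)^3*17 + (-1)^4*12 + (-1)^5*20
= (4) + (-16) + (4) + (-17) + (12) + (-20)
= -33

-33


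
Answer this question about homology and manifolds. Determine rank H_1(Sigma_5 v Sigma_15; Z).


For a wedge: H_1(A v B) = H_1(A) + H_1(B).
b_1(Sigma_5) = 10, b_1(Sigma_15) = 30.
b_1 = 10 + 30 = 40

40


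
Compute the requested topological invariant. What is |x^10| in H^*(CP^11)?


|x| = 2 in H^*(CP^n).
|x^10| = 10 * |x| = 10 * 2 = 20

20


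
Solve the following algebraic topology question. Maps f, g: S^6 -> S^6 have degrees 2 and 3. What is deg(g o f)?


Degree is multiplicative under composition: deg(g o f) = deg(g) * deg(f).
= 3 * 2 = 6

6


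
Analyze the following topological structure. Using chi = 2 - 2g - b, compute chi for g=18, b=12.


For a compact orientable surface with genus g and b boundary components: chi = 2 - 2g - b.
chi = 2 - 2*18 - 12 = 2 - 36 - 12 = -46

-46


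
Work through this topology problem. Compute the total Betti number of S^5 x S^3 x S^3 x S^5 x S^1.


Total Betti number is multiplicative under products.
Each S^d (d>=1) has total Betti number 2.
There are 5 sphere factors.
Total = 2^5 = 32

32


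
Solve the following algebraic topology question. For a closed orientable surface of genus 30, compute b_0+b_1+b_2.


For Sigma_30: b_0 = 1, b_1 = 2g = 60, b_2 = 1.
Total = 1 + 60 + 1 = 62

62


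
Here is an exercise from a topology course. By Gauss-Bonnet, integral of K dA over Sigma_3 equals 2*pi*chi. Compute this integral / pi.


Gauss-Bonnet: integral K dA = 2*pi*chi(M).
chi(Sigma_3) = 2 - 2*3 = -4.
(integral K dA)/pi = 2*chi = 2*(-4) = -8

-8


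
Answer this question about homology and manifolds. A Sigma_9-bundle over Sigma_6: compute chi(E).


For a fiber bundle F -> E -> B (with CW structure): chi(E) = chi(B) * chi(F).
chi(Sigma_6) = -10, chi(Sigma_9) = -16.
chi(E) = (-10) * (-16) = 160

160


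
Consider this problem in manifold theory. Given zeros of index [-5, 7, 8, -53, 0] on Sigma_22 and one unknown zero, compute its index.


Poincare-Hopf: sum of indices = chi(M).
chi(Sigma_22) = 2 - 2*22 = -42.
Sum of known indices = -43.
x = chi - (sum known) = -42 - (-43) = 1

1


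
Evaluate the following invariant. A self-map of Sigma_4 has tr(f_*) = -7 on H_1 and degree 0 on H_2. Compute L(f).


L(f) = tr(f_0*) - tr(f_1*) + tr(f_2*).
= 1 - (-7) + (0)
= 8

8


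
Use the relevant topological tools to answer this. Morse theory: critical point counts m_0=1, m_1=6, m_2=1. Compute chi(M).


Morse theory: chi(M) = sum_k (-1)^k m_k where m_k = #(index-k critical points).
= (1) + (-6) + (1) = -4

-4


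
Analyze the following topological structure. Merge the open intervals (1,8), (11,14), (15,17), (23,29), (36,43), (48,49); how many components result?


Sort and merge overlapping open intervals.
Merged: (1,8), (11,14), (15,17), (23,29), (36,43), (48,49).
Number of components = 6

6


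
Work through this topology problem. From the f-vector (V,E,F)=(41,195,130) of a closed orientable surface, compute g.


chi = V - E + F = 41 - 195 + 130 = -24
For orientable closed surface: chi = 2 - 2g, so g = (2 - chi)/2.
g = (2 - (-24)) / 2 = 26 / 2 = 13

13


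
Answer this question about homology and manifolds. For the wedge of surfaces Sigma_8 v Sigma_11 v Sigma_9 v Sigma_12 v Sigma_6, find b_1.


For a wedge X v Y: reduced H_k(X v Y) = H_k(X) + H_k(Y).
Each Sigma_g contributes b_1 = 2g.
b_1 = 16 + 22 + 18 + 24 + 12 = 92

92


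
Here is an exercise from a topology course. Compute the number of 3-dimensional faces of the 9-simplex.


Delta^9 has 9+1 vertices. A 3-face is a choice of 3+1 vertices.
f_3 = C(9+1, 3+1) = C(10,4) = 210

210


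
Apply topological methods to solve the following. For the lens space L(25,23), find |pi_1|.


pi_1(L(p,q)) = Z/pZ for any q coprime to p.
|pi_1(L(25,23))| = 25

25


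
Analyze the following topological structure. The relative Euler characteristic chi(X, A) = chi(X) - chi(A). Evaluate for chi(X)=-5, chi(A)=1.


Relative Euler characteristic: chi(X, A) = chi(X) - chi(A).
= -5 - (1) = -6

-6


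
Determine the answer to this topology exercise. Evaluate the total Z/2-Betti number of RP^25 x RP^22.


dim H^*(RP^n; Z/2) = n+1 (one Z/2 in each degree 0..n).
Total Betti number is multiplicative.
Total = (25+1) * (22+1) = 26 * 23 = 598

598


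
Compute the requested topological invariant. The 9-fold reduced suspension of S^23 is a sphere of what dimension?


Each suspension raises dimension by 1: Sigma S^n = S^{n+1}.
Sigma^9 S^23 = S^{23+9} = S^32

32


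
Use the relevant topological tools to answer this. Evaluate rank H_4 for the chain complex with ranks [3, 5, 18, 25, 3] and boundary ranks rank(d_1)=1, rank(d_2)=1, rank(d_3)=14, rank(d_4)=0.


rank H_k = rank(ker d_k) - rank(im d_{k+1}).
rank(ker d_4) = rank(C_4) - rank(d_4) = 3 - 0 = 3.
rank(im d_{4+1}) = 0.
rank H_4 = 3 - 0 = 3

3


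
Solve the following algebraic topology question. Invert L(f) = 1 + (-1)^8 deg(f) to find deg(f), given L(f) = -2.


L(f) = 1 + (-1)^8 deg(f) on S^8.
-2 = 1 + (-1)^8 * deg(f)
(-1)^8 * deg(f) = -3
deg(f) = -3

-3


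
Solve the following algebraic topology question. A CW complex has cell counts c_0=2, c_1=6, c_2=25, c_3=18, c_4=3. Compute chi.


chi = sum_k (-1)^k c_k.
= (-1)^0*2 + (-1)^1*6 + (-1)^2*25 + (-1)^3*18 + (-1)^4*3
= (2) + (-6) + (25) + (-18) + (3)
= 6

6


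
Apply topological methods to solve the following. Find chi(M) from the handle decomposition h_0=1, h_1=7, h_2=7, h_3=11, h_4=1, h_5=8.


Handles of index k contribute (-1)^k to chi (same as CW cells).
chi = (1) + (-7) + (7) + (-11) + (1) + (-8) = -17

-17


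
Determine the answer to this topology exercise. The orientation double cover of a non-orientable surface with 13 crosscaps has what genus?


chi(N_13) = 2 - 13 = -11.
Double cover: chi(Sigma_g) = 2 * chi(N_13) = 2*(-11) = -22.
2 - 2g = -22, so g = (2 - (-22))/2 = 24/2 = 12

12


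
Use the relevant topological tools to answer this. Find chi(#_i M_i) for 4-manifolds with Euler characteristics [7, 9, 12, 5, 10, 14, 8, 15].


For n-manifolds: chi(A#B) = chi(A) + chi(B) - chi(S^4).
chi(S^4) = 1 + (-1)^4 = 2.
chi(#) = (sum chi_i) - (8-1)*chi(S^4) = 80 - 7*2 = 66

66


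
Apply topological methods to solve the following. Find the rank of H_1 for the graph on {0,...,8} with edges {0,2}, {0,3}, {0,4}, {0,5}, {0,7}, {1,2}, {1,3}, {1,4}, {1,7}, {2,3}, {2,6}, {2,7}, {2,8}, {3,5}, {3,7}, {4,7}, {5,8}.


b_1 = E - V + (number of components).
E = 17, V = 9, components = 1.
b_1 = 17 - 9 + 1 = 9

9


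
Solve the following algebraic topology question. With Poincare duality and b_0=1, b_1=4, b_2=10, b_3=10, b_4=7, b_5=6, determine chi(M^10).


By Poincare duality b_k = b_{10-k}, so full Betti numbers: b_0=1, b_1=4, b_2=10, b_3=10, b_4=7, b_5=6, b_6=7, b_7=10, b_8=10, b_9=4, b_10=1.
chi = sum (-1)^k b_k = 2

2


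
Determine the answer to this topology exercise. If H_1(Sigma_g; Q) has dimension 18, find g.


For a closed orientable surface: b_1 = 2g.
18 = 2g
g = 18 / 2 = 9

9


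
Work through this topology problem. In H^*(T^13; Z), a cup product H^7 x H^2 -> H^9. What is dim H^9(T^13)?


Cup product: H^p x H^q -> H^{p+q}; here p+q = 7+2 = 9.
rank H^k(T^n) = C(n,k).
C(13,9) = 715

715


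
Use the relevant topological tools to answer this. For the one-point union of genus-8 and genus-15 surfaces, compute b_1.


For a wedge: H_1(A v B) = H_1(A) + H_1(B).
b_1(Sigma_8) = 16, b_1(Sigma_15) = 30.
b_1 = 16 + 30 = 46

46


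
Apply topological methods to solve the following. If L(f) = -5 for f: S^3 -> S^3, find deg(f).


L(f) = 1 + (-1)^3 deg(f) on S^3.
-5 = 1 + (-1)^3 * deg(f)
(-1)^3 * deg(f) = -6
deg(f) = 6

6


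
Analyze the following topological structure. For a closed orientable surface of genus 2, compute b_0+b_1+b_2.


For Sigma_2: b_0 = 1, b_1 = 2g = 4, b_2 = 1.
Total = 1 + 4 + 1 = 6

6


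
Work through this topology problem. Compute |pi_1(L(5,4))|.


pi_1(L(p,q)) = Z/pZ for any q coprime to p.
|pi_1(L(5,4))| = 5

5


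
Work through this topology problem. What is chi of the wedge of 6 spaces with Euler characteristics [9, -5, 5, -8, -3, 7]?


chi(A v B) = chi(A) + chi(B) - 1 (one point identified).
For 6 spaces: chi = (sum chi_i) - (6 - 1).
sum = 5; chi = 5 - 5 = 0

0


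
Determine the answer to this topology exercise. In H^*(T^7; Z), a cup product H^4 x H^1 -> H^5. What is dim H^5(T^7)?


Cup product: H^p x H^q -> H^{p+q}; here p+q = 4+1 = 5.
rank H^k(T^n) = C(n,k).
C(7,5) = 21

21


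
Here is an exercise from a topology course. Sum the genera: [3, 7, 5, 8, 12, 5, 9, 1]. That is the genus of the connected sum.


Genus is additive under connected sum of orientable surfaces.
g = 3 + 7 + 5 + 8 + 12 + 5 + 9 + 1 = 50

50


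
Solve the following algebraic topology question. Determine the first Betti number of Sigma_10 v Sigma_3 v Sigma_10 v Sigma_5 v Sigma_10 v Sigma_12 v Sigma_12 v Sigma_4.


For a wedge X v Y: reduced H_k(X v Y) = H_k(X) + H_k(Y).
Each Sigma_g contributes b_1 = 2g.
b_1 = 20 + 6 + 20 + 10 + 20 + 24 + 24 + 8 = 132

132


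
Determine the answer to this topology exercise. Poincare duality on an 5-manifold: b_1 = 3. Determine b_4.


Poincare duality for closed orientable n-manifolds: b_k = b_{n-k}.
Here n = 5, so b_4 = b_1 = 3

3


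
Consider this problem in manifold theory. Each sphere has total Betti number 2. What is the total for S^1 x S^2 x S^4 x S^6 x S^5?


Total Betti number is multiplicative under products.
Each S^d (d>=1) has total Betti number 2.
There are 5 sphere factors.
Total = 2^5 = 32

32


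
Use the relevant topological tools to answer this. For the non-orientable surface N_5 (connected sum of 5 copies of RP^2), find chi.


For a non-orientable closed surface with k crosscaps: chi = 2 - k.
Here k = 5.
chi = 2 - 5 = -3

-3


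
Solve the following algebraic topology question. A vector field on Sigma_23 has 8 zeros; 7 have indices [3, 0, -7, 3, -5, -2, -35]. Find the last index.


Poincare-Hopf: sum of indices = chi(M).
chi(Sigma_23) = 2 - 2*23 = -44.
Sum of known indices = -43.
x = chi - (sum known) = -44 - (-43) = -1

-1


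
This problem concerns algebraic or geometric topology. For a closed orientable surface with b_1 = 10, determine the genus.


For a closed orientable surface: b_1 = 2g.
10 = 2g
g = 10 / 2 = 5

5


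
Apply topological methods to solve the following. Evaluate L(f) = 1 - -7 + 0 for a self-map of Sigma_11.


L(f) = tr(f_0*) - tr(f_1*) + tr(f_2*).
= 1 - (-7) + (0)
= 8

8


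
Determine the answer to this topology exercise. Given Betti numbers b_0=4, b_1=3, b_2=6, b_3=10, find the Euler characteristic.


chi = sum_k (-1)^k b_k.
= (4) + (-3) + (6) + (-10)
= -3

-3


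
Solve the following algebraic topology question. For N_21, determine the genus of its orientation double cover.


chi(N_21) = 2 - 21 = -19.
Double cover: chi(Sigma_g) = 2 * chi(N_21) = 2*(-19) = -38.
2 - 2g = -38, so g = (2 - (-38))/2 = 40/2 = 20

20


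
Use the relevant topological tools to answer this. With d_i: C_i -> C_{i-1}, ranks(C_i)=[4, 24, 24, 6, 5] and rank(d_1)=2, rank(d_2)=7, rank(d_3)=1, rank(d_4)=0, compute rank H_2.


rank H_k = rank(ker d_k) - rank(im d_{k+1}).
rank(ker d_2) = rank(C_2) - rank(d_2) = 24 - 7 = 17.
rank(im d_{2+1}) = 1.
rank H_2 = 17 - 1 = 16

16


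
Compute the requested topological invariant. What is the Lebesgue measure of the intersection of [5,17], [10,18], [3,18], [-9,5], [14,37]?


Intersection = [max(a_i), min(b_i)] = [14, 5].
Since 14 > 5, the intersection is empty.
Length = 0

0


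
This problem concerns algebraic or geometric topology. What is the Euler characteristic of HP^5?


HP^5 has one cell in each dimension 0, 4, ..., 4*5 (5+1 cells, all even-dim).
chi = 5 + 1 = 6

6


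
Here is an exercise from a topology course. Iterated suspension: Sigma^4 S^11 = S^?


Each suspension raises dimension by 1: Sigma S^n = S^{n+1}.
Sigma^4 S^11 = S^{11+4} = S^15

15


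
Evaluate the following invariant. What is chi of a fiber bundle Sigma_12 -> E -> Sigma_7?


For a fiber bundle F -> E -> B (with CW structure): chi(E) = chi(B) * chi(F).
chi(Sigma_7) = -12, chi(Sigma_12) = -22.
chi(E) = (-12) * (-22) = 264

264


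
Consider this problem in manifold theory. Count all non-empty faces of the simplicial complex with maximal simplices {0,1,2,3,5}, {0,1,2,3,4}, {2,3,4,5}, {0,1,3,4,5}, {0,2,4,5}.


Each maximal simplex on m vertices has 2^m - 1 nonempty faces.
Take the union (dedupe shared faces).
Total distinct faces = 58

58


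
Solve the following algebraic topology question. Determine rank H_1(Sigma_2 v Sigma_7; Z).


For a wedge: H_1(A v B) = H_1(A) + H_1(B).
b_1(Sigma_2) = 4, b_1(Sigma_7) = 14.
b_1 = 4 + 14 = 18

18


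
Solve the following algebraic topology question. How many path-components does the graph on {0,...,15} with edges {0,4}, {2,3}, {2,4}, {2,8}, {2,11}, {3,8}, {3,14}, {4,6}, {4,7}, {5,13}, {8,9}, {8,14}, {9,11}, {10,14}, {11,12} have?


Run DFS/union-find over 16 vertices.
V = 16, E = 15.
Number of components = 4

4


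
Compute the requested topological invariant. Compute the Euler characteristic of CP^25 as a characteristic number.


For any closed oriented manifold, <e(TM),[M]> = chi(M).
chi(CP^25) = 25+1 = 26

26


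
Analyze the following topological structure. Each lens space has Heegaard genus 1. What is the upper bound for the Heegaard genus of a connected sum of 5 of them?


Heegaard genus satisfies g(A#B) <= g(A) + g(B).
Each lens space has g = 1.
Upper bound: 5 * 1 = 5

5


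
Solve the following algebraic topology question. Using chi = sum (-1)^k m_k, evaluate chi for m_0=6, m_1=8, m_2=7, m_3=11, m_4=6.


Morse theory: chi(M) = sum_k (-1)^k m_k where m_k = #(index-k critical points).
= (6) + (-8) + (7) + (-11) + (6) = 0

0


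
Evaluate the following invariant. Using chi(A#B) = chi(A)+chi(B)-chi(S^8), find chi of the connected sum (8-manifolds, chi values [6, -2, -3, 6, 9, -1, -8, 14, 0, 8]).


For n-manifolds: chi(A#B) = chi(A) + chi(B) - chi(S^8).
chi(S^8) = 1 + (-1)^8 = 2.
chi(#) = (sum chi_i) - (10-1)*chi(S^8) = 29 - 9*2 = 11

11


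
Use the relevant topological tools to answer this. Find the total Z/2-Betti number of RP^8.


H^k(RP^8; Z/2) = Z/2 for each 0 <= k <= 8.
Total dimension = 8 + 1 = 9

9


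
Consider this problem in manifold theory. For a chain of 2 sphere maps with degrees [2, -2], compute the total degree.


Degree is multiplicative: deg(composition) = product of degrees.
= (2) * (-2) = -4

-4


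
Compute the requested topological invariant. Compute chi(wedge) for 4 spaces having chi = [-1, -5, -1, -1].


chi(A v B) = chi(A) + chi(B) - 1 (one point identified).
For 4 spaces: chi = (sum chi_i) - (4 - 1).
sum = -8; chi = -8 - 3 = -11

-11


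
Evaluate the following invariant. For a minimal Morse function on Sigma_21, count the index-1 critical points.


A perfect Morse function has m_k = b_k.
For Sigma_21: b_0=1, b_1=2g=42, b_2=1.
Saddles m_1 = 2g = 42

42


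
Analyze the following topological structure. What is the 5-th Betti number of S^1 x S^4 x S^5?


Each S^d has Poincare polynomial 1 + t^d.
The product S^1 x S^4 x S^5 has Poincare polynomial prod(1+t^d_i).
Expanding: b_0=1, b_1=1, b_4=1, b_5=2, b_6=1, b_9=1, b_10=1.
b_5 = 2

2


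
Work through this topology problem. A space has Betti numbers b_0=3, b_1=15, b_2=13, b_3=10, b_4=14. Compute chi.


chi = sum_k (-1)^k b_k.
= (3) + (-15) + (13) + (-10) + (14)
= 5

5


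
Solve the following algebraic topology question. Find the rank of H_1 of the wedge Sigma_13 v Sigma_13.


For a wedge: H_1(A v B) = H_1(A) + H_1(B).
b_1(Sigma_13) = 26, b_1(Sigma_13) = 26.
b_1 = 26 + 26 = 52

52


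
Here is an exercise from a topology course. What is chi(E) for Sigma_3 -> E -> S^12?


chi(S^12) = 2 (n even), chi(Sigma_3) = 2 - 2*3 = -4.
chi(E) = 2 * (-4) = -8

-8


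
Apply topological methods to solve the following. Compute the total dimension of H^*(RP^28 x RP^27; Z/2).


dim H^*(RP^n; Z/2) = n+1 (one Z/2 in each degree 0..n).
Total Betti number is multiplicative.
Total = (28+1) * (27+1) = 29 * 28 = 812

812


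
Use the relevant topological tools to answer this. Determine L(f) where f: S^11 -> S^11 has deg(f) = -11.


On S^11: L(f) = tr(f_0*) + (-1)^11 tr(f_11*) = 1 + (-1)^11 * deg(f).
L(f) = 1 + (-1)^11 * -11 = 1 + 11 = 12

12


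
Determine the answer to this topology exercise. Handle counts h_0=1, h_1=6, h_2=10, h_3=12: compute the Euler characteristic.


Handles of index k contribute (-1)^k to chi (same as CW cells).
chi = (1) + (-6) + (10) + (-12) = -7

-7


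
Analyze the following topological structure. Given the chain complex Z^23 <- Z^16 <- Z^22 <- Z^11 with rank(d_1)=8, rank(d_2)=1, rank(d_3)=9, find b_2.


rank H_k = rank(ker d_k) - rank(im d_{k+1}).
rank(ker d_2) = rank(C_2) - rank(d_2) = 22 - 1 = 21.
rank(im d_{2+1}) = 9.
rank H_2 = 21 - 9 = 12

12


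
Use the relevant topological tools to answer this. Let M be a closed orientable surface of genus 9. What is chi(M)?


For a closed orientable surface of genus g: chi = 2 - 2g.
Here g = 9.
chi = 2 - 2*9 = 2 - 18 = -16

-16


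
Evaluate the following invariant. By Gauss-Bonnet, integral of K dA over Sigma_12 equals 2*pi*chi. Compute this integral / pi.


Gauss-Bonnet: integral K dA = 2*pi*chi(M).
chi(Sigma_12) = 2 - 2*12 = -22.
(integral K dA)/pi = 2*chi = 2*(-22) = -44

-44


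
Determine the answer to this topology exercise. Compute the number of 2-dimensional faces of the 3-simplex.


Delta^3 has 3+1 vertices. A 2-face is a choice of 2+1 vertices.
f_2 = C(3+1, 2+1) = C(4,3) = 4

4


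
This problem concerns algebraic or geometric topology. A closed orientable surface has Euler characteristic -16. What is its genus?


chi = 2 - 2g for closed orientable surfaces.
-16 = 2 - 2g
2g = 2 - (-16) = 18
g = 9

9


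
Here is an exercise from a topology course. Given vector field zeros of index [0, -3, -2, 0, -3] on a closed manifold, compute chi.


Poincare-Hopf: chi(M) = sum of indices of zeros.
chi = (0) + (-3) + (-2) + (0) + (-3) = -8

-8


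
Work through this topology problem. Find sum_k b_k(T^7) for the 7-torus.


b_k(T^7) = C(7,k), so the sum over k is sum_k C(7,k) = 2^7.
Total = 2^7 = 128

128


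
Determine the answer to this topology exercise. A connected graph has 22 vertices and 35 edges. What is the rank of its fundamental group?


For a connected graph: rank(pi_1) = b_1 = E - V + 1 = 1 - chi.
chi = V - E = 22 - 35 = -13.
rank = 1 - (-13) = 35 - 22 + 1 = 14

14


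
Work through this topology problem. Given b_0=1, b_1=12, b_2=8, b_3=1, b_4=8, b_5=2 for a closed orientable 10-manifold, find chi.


By Poincare duality b_k = b_{10-k}, so full Betti numbers: b_0=1, b_1=12, b_2=8, b_3=1, b_4=8, b_5=2, b_6=8, b_7=1, b_8=8, b_9=12, b_10=1.
chi = sum (-1)^k b_k = 6

6


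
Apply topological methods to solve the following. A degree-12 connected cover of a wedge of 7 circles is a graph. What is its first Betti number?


Nielsen-Schreier: an index-n subgroup of F_r is free of rank 1 + n(r-1).
Equivalently: chi(cover) = n*chi(base); chi(vee_r S^1) = 1 - 7 = -6.
chi(E) = 12*(-6) = -72; rank = 1 - chi(E) = 1 - (-72) = 73.
rank = 1 + 12*(7-1) = 1 + 72 = 73

73


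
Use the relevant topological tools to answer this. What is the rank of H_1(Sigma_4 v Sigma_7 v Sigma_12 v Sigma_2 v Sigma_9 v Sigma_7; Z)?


For a wedge X v Y: reduced H_k(X v Y) = H_k(X) + H_k(Y).
Each Sigma_g contributes b_1 = 2g.
b_1 = 8 + 14 + 24 + 4 + 18 + 14 = 82

82


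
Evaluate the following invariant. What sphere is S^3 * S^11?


Join of spheres: S^m * S^n = S^{m+n+1}.
dim = 3 + 11 + 1 = 15

15


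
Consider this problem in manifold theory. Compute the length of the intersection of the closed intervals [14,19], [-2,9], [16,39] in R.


Intersection = [max(a_i), min(b_i)] = [16, 9].
Since 16 > 9, the intersection is empty.
Length = 0

0


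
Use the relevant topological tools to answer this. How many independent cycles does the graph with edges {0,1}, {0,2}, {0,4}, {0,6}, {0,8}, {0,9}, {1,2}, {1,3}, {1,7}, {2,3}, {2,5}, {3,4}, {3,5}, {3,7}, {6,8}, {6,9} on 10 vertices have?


b_1 = E - V + (number of components).
E = 16, V = 10, components = 1.
b_1 = 16 - 10 + 1 = 7

7


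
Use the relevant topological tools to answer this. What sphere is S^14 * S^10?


Join of spheres: S^m * S^n = S^{m+n+1}.
dim = 14 + 10 + 1 = 25

25


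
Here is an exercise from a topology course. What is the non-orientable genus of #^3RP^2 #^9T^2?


Since a >= 1, the sum is non-orientable; each T^2 can be replaced by RP^2 # RP^2 (since T^2#RP^2 = 3RP^2).
Total crosscaps k = 3 + 2*9 = 21.
Check via chi: chi = 3*1 + 9*0 - (3+9-1)*2 = -19 = 2 - k = -19. Consistent.

21


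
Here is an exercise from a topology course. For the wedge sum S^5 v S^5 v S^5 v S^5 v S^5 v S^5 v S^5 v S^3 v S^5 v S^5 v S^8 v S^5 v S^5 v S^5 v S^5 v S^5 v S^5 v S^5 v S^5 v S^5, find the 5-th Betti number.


For a wedge of spheres, H_k (k>0) is free on one generator per sphere of dimension k.
Spheres of dimension 5: count = 18.
b_5 = 18

18


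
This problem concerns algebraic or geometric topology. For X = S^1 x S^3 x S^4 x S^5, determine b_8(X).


Each S^d has Poincare polynomial 1 + t^d.
The product S^1 x S^3 x S^4 x S^5 has Poincare polynomial prod(1+t^d_i).
Expanding: b_0=1, b_1=1, b_3=1, b_4=2, b_5=2, b_6=1, b_7=1, b_8=2, b_9=2, b_10=1, b_12=1, b_13=1.
b_8 = 2

2


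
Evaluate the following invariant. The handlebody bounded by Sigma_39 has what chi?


A genus-g handlebody deformation retracts to a wedge of g circles.
chi(vee_g S^1) = 1 - g.
chi(H_39) = 1 - 39 = -38

-38


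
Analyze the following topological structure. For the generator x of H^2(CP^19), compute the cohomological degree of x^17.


|x| = 2 in H^*(CP^n).
|x^17| = 17 * |x| = 17 * 2 = 34

34


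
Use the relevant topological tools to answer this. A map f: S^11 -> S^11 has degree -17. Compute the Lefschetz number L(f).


On S^11: L(f) = tr(f_0*) + (-1)^11 tr(f_11*) = 1 + (-1)^11 * deg(f).
L(f) = 1 + (-1)^11 * -17 = 1 + 17 = 18

18


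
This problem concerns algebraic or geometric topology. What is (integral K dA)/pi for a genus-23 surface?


Gauss-Bonnet: integral K dA = 2*pi*chi(M).
chi(Sigma_23) = 2 - 2*23 = -44.
(integral K dA)/pi = 2*chi = 2*(-44) = -88

-88


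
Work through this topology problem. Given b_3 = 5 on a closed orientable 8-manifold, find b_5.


Poincare duality for closed orientable n-manifolds: b_k = b_{n-k}.
Here n = 8, so b_5 = b_3 = 5

5


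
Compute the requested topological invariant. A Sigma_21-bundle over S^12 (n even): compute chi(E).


chi(S^12) = 2 (n even), chi(Sigma_21) = 2 - 2*21 = -40.
chi(E) = 2 * (-40) = -80

-80


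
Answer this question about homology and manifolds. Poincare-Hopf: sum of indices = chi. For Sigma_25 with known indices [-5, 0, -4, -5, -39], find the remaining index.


Poincare-Hopf: sum of indices = chi(M).
chi(Sigma_25) = 2 - 2*25 = -48.
Sum of known indices = -53.
x = chi - (sum known) = -48 - (-53) = 5

5


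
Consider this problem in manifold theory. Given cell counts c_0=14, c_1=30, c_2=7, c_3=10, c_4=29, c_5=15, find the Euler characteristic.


chi = sum_k (-1)^k c_k.
= (-1)^0*14 + (-1)^1*30 + (-1)^2*7 + (-1)^3*10 + (-1)^4*29 + (-1)^5*15
= (14) + (-30) + (7) + (-10) + (29) + (-15)
= -5

-5


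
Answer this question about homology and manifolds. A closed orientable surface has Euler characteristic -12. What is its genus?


chi = 2 - 2g for closed orientable surfaces.
-12 = 2 - 2g
2g = 2 - (-12) = 14
g = 7

7


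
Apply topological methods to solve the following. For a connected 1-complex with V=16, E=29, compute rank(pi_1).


For a connected graph: rank(pi_1) = b_1 = E - V + 1 = 1 - chi.
chi = V - E = 16 - 29 = -13.
rank = 1 - (-13) = 29 - 16 + 1 = 14

14


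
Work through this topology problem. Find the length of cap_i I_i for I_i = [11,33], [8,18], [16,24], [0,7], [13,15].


Intersection = [max(a_i), min(b_i)] = [16, 7].
Since 16 > 7, the intersection is empty.
Length = 0

0


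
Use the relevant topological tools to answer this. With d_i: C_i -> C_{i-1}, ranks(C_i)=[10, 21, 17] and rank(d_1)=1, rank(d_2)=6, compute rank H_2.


rank H_k = rank(ker d_k) - rank(im d_{k+1}).
rank(ker d_2) = rank(C_2) - rank(d_2) = 17 - 6 = 11.
rank(im d_{2+1}) = 0.
rank H_2 = 11 - 0 = 11

11


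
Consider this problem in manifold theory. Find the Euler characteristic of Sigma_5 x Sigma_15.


chi(Sigma_5) = 2 - 2*5 = -8
chi(Sigma_15) = 2 - 2*15 = -28
chi(product) = (-8) * (-28) = 224

224


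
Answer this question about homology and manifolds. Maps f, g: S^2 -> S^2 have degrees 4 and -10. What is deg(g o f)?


Degree is multiplicative under composition: deg(g o f) = deg(g) * deg(f).
= -10 * 4 = -40

-40


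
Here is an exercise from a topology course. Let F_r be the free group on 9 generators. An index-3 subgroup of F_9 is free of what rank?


Nielsen-Schreier: an index-n subgroup of F_r is free of rank 1 + n(r-1).
Equivalently: chi(cover) = n*chi(base); chi(vee_r S^1) = 1 - 9 = -8.
chi(E) = 3*(-8) = -24; rank = 1 - chi(E) = 1 - (-24) = 25.
rank = 1 + 3*(9-1) = 1 + 24 = 25

25


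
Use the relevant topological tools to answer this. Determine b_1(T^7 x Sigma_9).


pi_1(A x B) = pi_1(A) x pi_1(B); rank of abelianization = b_1.
b_1(T^7) = 7, b_1(Sigma_9) = 2*9 = 18.
b_1(product) = 7 + 18 = 25

25


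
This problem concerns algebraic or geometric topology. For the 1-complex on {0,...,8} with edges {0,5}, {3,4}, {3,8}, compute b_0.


Run DFS/union-find over 9 vertices.
V = 9, E = 3.
Number of components = 6

6


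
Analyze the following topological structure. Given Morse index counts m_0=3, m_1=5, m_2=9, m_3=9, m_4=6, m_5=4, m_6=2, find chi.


Morse theory: chi(M) = sum_k (-1)^k m_k where m_k = #(index-k critical points).
= (3) + (-5) + (9) + (-9) + (6) + (-4) + (2) = 2

2


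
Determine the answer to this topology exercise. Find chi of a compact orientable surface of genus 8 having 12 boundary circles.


For a compact orientable surface with genus g and b boundary components: chi = 2 - 2g - b.
chi = 2 - 2*8 - 12 = 2 - 16 - 12 = -26

-26


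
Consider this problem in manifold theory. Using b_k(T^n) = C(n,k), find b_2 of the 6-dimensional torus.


By the Kunneth formula, b_k(T^n) = C(n,k).
b_2(T^6) = C(6,2).
C(6,2) = 6!/(2!*4!) = 15

15


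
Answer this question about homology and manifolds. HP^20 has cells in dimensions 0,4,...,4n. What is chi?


HP^20 has one cell in each dimension 0, 4, ..., 4*20 (20+1 cells, all even-dim).
chi = 20 + 1 = 21

21


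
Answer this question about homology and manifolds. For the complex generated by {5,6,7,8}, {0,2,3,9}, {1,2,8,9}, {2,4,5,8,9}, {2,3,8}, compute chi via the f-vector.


Enumerate all faces; f-vector: f_0=10, f_1=24, f_2=22, f_3=8, f_4=1.
chi = sum (-1)^k f_k = 1

1


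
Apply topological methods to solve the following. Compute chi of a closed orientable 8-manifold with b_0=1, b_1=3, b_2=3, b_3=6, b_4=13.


By Poincare duality b_k = b_{8-k}, so full Betti numbers: b_0=1, b_1=3, b_2=3, b_3=6, b_4=13, b_5=6, b_6=3, b_7=3, b_8=1.
chi = sum (-1)^k b_k = 3

3


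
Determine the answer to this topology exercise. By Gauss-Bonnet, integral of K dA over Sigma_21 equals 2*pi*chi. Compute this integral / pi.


Gauss-Bonnet: integral K dA = 2*pi*chi(M).
chi(Sigma_21) = 2 - 2*21 = -40.
(integral K dA)/pi = 2*chi = 2*(-40) = -80

-80


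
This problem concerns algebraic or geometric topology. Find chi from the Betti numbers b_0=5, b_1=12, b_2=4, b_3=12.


chi = sum_k (-1)^k b_k.
= (5) + (-12) + (4) + (-12)
= -15

-15


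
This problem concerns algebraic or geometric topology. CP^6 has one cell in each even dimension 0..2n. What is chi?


CP^6 has one cell in each even dimension 0, 2, ..., 2*6 (6+1 cells total).
All cells are even-dimensional, so chi = number of cells.
chi = 6 + 1 = 7

7


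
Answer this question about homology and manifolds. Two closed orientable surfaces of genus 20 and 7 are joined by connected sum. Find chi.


chi(Sigma_20) = 2 - 2*20 = -38
chi(Sigma_7) = 2 - 2*7 = -12
For surfaces: chi(A#B) = chi(A) + chi(B) - 2.
chi = -38 + -12 - 2 = -52

-52


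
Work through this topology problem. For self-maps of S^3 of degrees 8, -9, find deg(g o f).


Degree is multiplicative under composition: deg(g o f) = deg(g) * deg(f).
= -9 * 8 = -72

-72


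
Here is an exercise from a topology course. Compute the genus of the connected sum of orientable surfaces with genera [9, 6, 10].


Genus is additive under connected sum of orientable surfaces.
g = 9 + 6 + 10 = 25

25


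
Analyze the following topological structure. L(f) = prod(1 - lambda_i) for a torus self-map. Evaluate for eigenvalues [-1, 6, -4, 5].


For a torus self-map: L(f) = det(I - A) where A acts on H_1.
L(f) = (1--1) * (1-6) * (1--4) * (1-5) = 2 * -5 * 5 * -4 = 200

200


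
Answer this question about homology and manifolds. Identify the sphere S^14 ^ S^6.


S^m ^ S^n = S^{m+n}.
k = 14 + 6 = 20

20


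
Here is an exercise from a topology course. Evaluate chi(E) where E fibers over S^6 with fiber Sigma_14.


chi(S^6) = 2 (n even), chi(Sigma_14) = 2 - 2*14 = -26.
chi(E) = 2 * (-26) = -52

-52


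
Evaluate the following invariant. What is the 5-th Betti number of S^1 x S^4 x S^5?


Each S^d has Poincare polynomial 1 + t^d.
The product S^1 x S^4 x S^5 has Poincare polynomial prod(1+t^d_i).
Expanding: b_0=1, b_1=1, b_4=1, b_5=2, b_6=1, b_9=1, b_10=1.
b_5 = 2

2


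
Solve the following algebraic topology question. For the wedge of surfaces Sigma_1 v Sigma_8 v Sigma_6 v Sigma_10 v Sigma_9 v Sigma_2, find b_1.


For a wedge X v Y: reduced H_k(X v Y) = H_k(X) + H_k(Y).
Each Sigma_g contributes b_1 = 2g.
b_1 = 2 + 16 + 12 + 20 + 18 + 4 = 72

72


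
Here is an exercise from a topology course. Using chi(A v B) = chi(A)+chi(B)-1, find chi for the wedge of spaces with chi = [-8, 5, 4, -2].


chi(A v B) = chi(A) + chi(B) - 1 (one point identified).
For 4 spaces: chi = (sum chi_i) - (4 - 1).
sum = -1; chi = -1 - 3 = -4

-4


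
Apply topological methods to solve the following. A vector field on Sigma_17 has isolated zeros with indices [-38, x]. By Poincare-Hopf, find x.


Poincare-Hopf: sum of indices = chi(M).
chi(Sigma_17) = 2 - 2*17 = -32.
Sum of known indices = -38.
x = chi - (sum known) = -32 - (-38) = 6

6


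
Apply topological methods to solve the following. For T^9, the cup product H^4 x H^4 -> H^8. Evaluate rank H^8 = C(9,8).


Cup product: H^p x H^q -> H^{p+q}; here p+q = 4+4 = 8.
rank H^k(T^n) = C(n,k).
C(9,8) = 9

9


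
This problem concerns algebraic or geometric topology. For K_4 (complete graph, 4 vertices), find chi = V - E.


K_4: V = 4, E = C(4,2) = 6.
chi = V - E = 4 - 6 = -2

-2


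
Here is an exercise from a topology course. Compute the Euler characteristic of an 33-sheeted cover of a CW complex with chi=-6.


For a finite covering: chi(E) = (number of sheets) * chi(B).
chi(E) = 33 * (-6) = -198

-198


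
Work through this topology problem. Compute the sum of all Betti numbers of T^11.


b_k(T^11) = C(11,k), so the sum over k is sum_k C(11,k) = 2^11.
Total = 2^11 = 2048

2048


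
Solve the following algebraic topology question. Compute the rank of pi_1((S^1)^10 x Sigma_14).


pi_1(A x B) = pi_1(A) x pi_1(B); rank of abelianization = b_1.
b_1(T^10) = 10, b_1(Sigma_14) = 2*14 = 28.
b_1(product) = 10 + 28 = 38

38


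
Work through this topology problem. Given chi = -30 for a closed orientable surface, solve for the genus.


chi = 2 - 2g for closed orientable surfaces.
-30 = 2 - 2g
2g = 2 - (-30) = 32
g = 16

16


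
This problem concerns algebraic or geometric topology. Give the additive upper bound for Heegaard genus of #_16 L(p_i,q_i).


Heegaard genus satisfies g(A#B) <= g(A) + g(B).
Each lens space has g = 1.
Upper bound: 16 * 1 = 16

16


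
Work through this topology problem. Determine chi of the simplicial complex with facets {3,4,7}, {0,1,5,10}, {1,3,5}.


Enumerate all faces; f-vector: f_0=7, f_1=11, f_2=6, f_3=1.
chi = sum (-1)^k f_k = 1

1


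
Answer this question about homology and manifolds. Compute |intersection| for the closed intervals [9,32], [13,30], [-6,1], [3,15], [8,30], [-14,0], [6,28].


Intersection = [max(a_i), min(b_i)] = [13, 0].
Since 13 > 0, the intersection is empty.
Length = 0

0


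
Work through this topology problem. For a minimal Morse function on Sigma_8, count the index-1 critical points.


A perfect Morse function has m_k = b_k.
For Sigma_8: b_0=1, b_1=2g=16, b_2=1.
Saddles m_1 = 2g = 16

16


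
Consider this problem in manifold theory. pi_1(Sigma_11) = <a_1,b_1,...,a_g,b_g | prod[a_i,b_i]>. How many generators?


Standard presentation: pi_1(Sigma_g) = <a_1,b_1,...,a_g,b_g | [a_1,b_1]...[a_g,b_g] = 1>.
Number of generators = 2g = 2*11 = 22

22


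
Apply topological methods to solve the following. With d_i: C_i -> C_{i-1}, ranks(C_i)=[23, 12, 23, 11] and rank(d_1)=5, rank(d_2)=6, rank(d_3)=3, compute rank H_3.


rank H_k = rank(ker d_k) - rank(im d_{k+1}).
rank(ker d_3) = rank(C_3) - rank(d_3) = 11 - 3 = 8.
rank(im d_{3+1}) = 0.
rank H_3 = 8 - 0 = 8

8


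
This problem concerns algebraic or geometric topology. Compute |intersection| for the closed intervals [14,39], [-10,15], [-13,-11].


Intersection = [max(a_i), min(b_i)] = [14, -11].
Since 14 > -11, the intersection is empty.
Length = 0

0


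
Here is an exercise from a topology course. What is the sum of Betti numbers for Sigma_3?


For Sigma_3: b_0 = 1, b_1 = 2g = 6, b_2 = 1.
Total = 1 + 6 + 1 = 8

8


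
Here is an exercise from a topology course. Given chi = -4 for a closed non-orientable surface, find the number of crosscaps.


chi = 2 - k for closed non-orientable surfaces with k crosscaps.
-4 = 2 - k
k = 2 - (-4) = 6

6


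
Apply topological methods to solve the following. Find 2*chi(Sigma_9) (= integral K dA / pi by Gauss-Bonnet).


Gauss-Bonnet: integral K dA = 2*pi*chi(M).
chi(Sigma_9) = 2 - 2*9 = -16.
(integral K dA)/pi = 2*chi = 2*(-16) = -32

-32


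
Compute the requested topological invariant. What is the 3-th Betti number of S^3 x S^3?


Each S^d has Poincare polynomial 1 + t^d.
The product S^3 x S^3 has Poincare polynomial prod(1+t^d_i).
Expanding: b_0=1, b_3=2, b_6=1.
b_3 = 2

2


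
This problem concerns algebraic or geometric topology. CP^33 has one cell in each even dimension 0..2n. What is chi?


CP^33 has one cell in each even dimension 0, 2, ..., 2*33 (33+1 cells total).
All cells are even-dimensional, so chi = number of cells.
chi = 33 + 1 = 34

34


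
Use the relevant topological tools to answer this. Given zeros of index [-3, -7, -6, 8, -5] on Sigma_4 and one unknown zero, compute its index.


Poincare-Hopf: sum of indices = chi(M).
chi(Sigma_4) = 2 - 2*4 = -6.
Sum of known indices = -13.
x = chi - (sum known) = -6 - (-13) = 7

7


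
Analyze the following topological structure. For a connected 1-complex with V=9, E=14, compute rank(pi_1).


For a connected graph: rank(pi_1) = b_1 = E - V + 1 = 1 - chi.
chi = V - E = 9 - 14 = -5.
rank = 1 - (-5) = 14 - 9 + 1 = 6

6


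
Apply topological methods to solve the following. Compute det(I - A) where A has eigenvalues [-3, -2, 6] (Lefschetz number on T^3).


For a torus self-map: L(f) = det(I - A) where A acts on H_1.
L(f) = (1--3) * (1--2) * (1-6) = 4 * 3 * -5 = -60

-60


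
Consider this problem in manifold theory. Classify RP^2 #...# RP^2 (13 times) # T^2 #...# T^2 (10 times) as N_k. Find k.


Since a >= 1, the sum is non-orientable; each T^2 can be replaced by RP^2 # RP^2 (since T^2#RP^2 = 3RP^2).
Total crosscaps k = 13 + 2*10 = 33.
Check via chi: chi = 13*1 + 10*0 - (13+10-1)*2 = -31 = 2 - k = -31. Consistent.

33


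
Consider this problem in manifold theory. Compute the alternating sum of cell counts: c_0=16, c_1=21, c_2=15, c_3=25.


chi = sum_k (-1)^k c_k.
= (-1)^0*16 + (-1)^1*21 + (-1)^2*15 + (-1)^3*25
= (16) + (-21) + (15) + (-25)
= -15

-15


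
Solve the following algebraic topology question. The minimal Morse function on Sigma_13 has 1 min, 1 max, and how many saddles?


A perfect Morse function has m_k = b_k.
For Sigma_13: b_0=1, b_1=2g=26, b_2=1.
Saddles m_1 = 2g = 26

26


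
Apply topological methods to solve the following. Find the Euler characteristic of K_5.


K_5: V = 5, E = C(5,2) = 10.
chi = V - E = 5 - 10 = -5

-5


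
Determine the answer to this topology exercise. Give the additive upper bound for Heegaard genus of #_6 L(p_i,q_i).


Heegaard genus satisfies g(A#B) <= g(A) + g(B).
Each lens space has g = 1.
Upper bound: 6 * 1 = 6

6


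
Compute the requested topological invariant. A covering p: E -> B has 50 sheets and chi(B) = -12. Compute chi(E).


For a finite covering: chi(E) = (number of sheets) * chi(B).
chi(E) = 50 * (-12) = -600

-600


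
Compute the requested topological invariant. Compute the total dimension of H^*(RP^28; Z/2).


H^k(RP^28; Z/2) = Z/2 for each 0 <= k <= 28.
Total dimension = 28 + 1 = 29

29


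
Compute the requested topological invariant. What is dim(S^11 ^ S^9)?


S^m ^ S^n = S^{m+n}.
k = 11 + 9 = 20

20


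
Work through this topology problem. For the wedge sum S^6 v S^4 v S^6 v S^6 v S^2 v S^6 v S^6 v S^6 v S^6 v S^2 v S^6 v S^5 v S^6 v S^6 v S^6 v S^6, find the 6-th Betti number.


For a wedge of spheres, H_k (k>0) is free on one generator per sphere of dimension k.
Spheres of dimension 6: count = 12.
b_6 = 12

12


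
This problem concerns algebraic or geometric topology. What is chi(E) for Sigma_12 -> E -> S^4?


chi(S^4) = 2 (n even), chi(Sigma_12) = 2 - 2*12 = -22.
chi(E) = 2 * (-22) = -44

-44


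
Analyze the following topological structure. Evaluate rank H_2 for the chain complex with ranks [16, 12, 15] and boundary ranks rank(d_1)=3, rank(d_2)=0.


rank H_k = rank(ker d_k) - rank(im d_{k+1}).
rank(ker d_2) = rank(C_2) - rank(d_2) = 15 - 0 = 15.
rank(im d_{2+1}) = 0.
rank H_2 = 15 - 0 = 15

15


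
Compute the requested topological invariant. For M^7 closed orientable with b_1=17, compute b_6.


Poincare duality for closed orientable n-manifolds: b_k = b_{n-k}.
Here n = 7, so b_6 = b_1 = 17

17


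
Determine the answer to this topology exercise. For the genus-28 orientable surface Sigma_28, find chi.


For a closed orientable surface of genus g: chi = 2 - 2g.
Here g = 28.
chi = 2 - 2*28 = 2 - 56 = -54

-54


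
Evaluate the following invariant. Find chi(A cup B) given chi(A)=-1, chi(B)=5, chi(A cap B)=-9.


chi(A cup B) = chi(A) + chi(B) - chi(A cap B)
= -1 + (5) - (-9)
= 13

13


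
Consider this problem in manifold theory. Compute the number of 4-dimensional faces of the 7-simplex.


Delta^7 has 7+1 vertices. A 4-face is a choice of 4+1 vertices.
f_4 = C(7+1, 4+1) = C(8,5) = 56

56
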